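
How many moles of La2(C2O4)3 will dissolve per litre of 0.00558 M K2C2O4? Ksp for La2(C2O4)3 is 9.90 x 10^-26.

s = 3.77 × 10^-10 M

La2(C2O4)3(s) <=> 2 La^3+ + 3 C2O4^2-
Ksp = [La^3+]^2[C2O4^2-]^3
If s mol/L dissolves here, [La^3+] = 2s, [C2O4^2-] = 0.00558 + 3s ≈ 0.00558 (common-ion effect: C2O4^2- is already 0.00558 M).
Ksp ≈ (2s)^2 × (0.00558)^3
s = 3.77 × 10^-10 M
Check: 3s = 1.1 × 10^-9 ≪ 0.00558, so the approximation is valid.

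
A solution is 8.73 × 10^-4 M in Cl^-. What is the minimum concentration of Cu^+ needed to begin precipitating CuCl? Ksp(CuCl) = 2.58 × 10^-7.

[Cu^+] ≈ 2.96 x 10^-4 M

CuCl(s) ⇌ Cu^+(aq) + Cl^-(aq)
Ksp = [Cu^+][Cl^-]
Precipitation begins when Q = Ksp. With [Cl^-] = 8.73 × 10^-4 M:
2.58 × 10^-7 = (8.73 × 10^-4) × [Cu^+]
[Cu^+] = (2.58 × 10^-7 / 8.73 × 10^-4) = 2.96 × 10^-4 M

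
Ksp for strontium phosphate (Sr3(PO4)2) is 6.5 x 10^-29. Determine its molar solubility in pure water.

s = 9.0 × 10^-7 M

Sr3(PO4)2(s) ⇌ 3 Sr^2+ + 2 PO4^3-
Ksp = [Sr^2+]^3[PO4^3-]^2
Let s = molar solubility. Then [Sr^2+] = 3s and [PO4^3-] = 2s.
Substituting: Ksp = (3s)^3(2s)^2 = 108s^5
Solving, s = (6.5 x 10^-29/108)^(1/5) = 9.0 x 10^-7 M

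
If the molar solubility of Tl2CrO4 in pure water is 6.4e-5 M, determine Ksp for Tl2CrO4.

Tl2CrO4(s) ⇌ 2 Tl^+ + CrO4^2-
For each mole of Tl2CrO4 that dissolves: [Tl^+] = 2s, [CrO4^2-] = s.
Ksp = [Tl^+]^2[CrO4^2-]
Ksp = (2s)^2s = 4s^3
Ksp = 4 × (6.4 × 10^-5)^3 = 1.0 x 10^-12

Ksp = 1.0e-12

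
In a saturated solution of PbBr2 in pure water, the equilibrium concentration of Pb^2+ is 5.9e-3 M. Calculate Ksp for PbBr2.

PbBr2(s) ⇌ Pb^2+(aq) + 2 Br^-(aq)
Stoichiometry gives [Br^-] = (2/1)[Pb^2+] = 1.18 × 10^-2 M.
Ksp = [Pb^2+][Br^-]^2
Ksp = 5.9 x 10^-3 × (1.18 × 10^-2)^2 = 8.2 x 10^-7

Ksp = 8.2 x 10^-7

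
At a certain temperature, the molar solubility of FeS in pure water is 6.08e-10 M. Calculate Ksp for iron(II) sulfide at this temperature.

FeS(s) <=> Fe^2+(aq) + S^2-(aq)
If s mol/L of FeS dissolves, [Fe^2+] = s and [S^2-] = s.
Ksp = [Fe^2+][S^2-]
Ksp = s × s = s^2
Ksp = (6.08 × 10^-10)^2 = 3.70 × 10^-19

Ksp ≈ 3.70e-19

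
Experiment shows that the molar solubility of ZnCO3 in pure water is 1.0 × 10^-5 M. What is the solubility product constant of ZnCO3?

1.0 × 10^-10

ZnCO3(s) ⇌ Zn^2+(aq) + CO3^2-(aq)
Let s = molar solubility. Then [Zn^2+] = s and [CO3^2-] = s.
Ksp = [Zn^2+][CO3^2-]
Ksp = s × s = s^2
With s = 1.0 × 10^-5: Ksp = 1.0 x 10^-10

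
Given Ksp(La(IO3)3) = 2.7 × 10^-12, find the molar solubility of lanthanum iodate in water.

La(IO3)3(s) <=> La^3+ + 3 IO3^-
Ksp = [La^3+][IO3^-]^3
If s mol/L of La(IO3)3 dissolves, [La^3+] = s and [IO3^-] = 3s.
Ksp = s(3s)^3 = 27s^4
s = (2.7 × 10^-12 / 27)^(1/4) = 5.6 x 10^-4 M

5.6e-4 M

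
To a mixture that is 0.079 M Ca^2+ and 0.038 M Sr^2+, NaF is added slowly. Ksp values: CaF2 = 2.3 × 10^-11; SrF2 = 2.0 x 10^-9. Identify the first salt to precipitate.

Each salt begins to precipitate when Q = Ksp, i.e. when [F^-] reaches its threshold.
For CaF2: 2.3 × 10^-11 = 0.079 × [F^-]^2  ⇒  [F^-] = 1.7 × 10^-5 M.
For SrF2: 2.0 x 10^-9 = 0.038 × [F^-]^2  ⇒  [F^-] = 2.3 × 10^-4 M.
The salt with the lower threshold [F^-] precipitates first: CaF2.

CaF2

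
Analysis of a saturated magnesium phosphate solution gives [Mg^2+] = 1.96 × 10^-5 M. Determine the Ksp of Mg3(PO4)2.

Mg3(PO4)2(s) <=> 3 Mg^2+ + 2 PO4^3-
Stoichiometry gives [PO4^3-] = (2/3)[Mg^2+] = 1.307 x 10^-5 M.
Ksp = [Mg^2+]^3[PO4^3-]^2
Ksp = (1.96 x 10^-5)^3 × (1.307 × 10^-5)^2 = 1.29 × 10^-24

1.29 × 10^-24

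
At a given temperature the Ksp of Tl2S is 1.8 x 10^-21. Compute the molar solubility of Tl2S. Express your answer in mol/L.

Tl2S(s) ⇌ 2 Tl^+ + S^2-
Ksp = [Tl^+]^2[S^2-]
For each mole of Tl2S that dissolves: [Tl^+] = 2s, [S^2-] = s.
So Ksp = (2s)^2 × s = 4s^3
Solving, s = (1.8 x 10^-21/4)^(1/3) = 7.7 × 10^-8 M

s ≈ 7.7 × 10^-8 M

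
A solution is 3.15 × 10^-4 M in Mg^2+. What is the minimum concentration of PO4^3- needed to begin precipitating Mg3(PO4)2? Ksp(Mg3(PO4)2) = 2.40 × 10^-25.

Mg3(PO4)2(s) ⇌ 3 Mg^2+ + 2 PO4^3-
Ksp = [Mg^2+]^3[PO4^3-]^2
Precipitation begins when Q = Ksp. With [Mg^2+] = 3.15 × 10^-4 M:
2.40 × 10^-25 = (3.15 × 10^-4)^3 × [PO4^3-]^2
[PO4^3-] = (2.40 × 10^-25 / 3.126 x 10^-11)^(1/2) = 8.76 × 10^-8 M

8.76 × 10^-8 M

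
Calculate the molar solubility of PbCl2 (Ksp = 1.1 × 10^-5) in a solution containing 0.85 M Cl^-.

PbCl2(s) <=> Pb^2+(aq) + 2 Cl^-(aq)
Ksp = [Pb^2+][Cl^-]^2
Let s = moles of PbCl2 that dissolve per litre. [Pb^2+] = s, [Cl^-] = 0.85 + 2s ≈ 0.85 (common-ion effect: Cl^- is already 0.85 M).
Ksp ≈ s × (0.85)^2
s = 1.5 × 10^-5 M
Check: 2s = 3.0 × 10^-5 ≪ 0.85, so the approximation is valid.

s ≈ 1.5 x 10^-5 M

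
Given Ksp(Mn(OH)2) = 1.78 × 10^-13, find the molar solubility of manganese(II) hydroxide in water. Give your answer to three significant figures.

3.54e-5 M

Mn(OH)2(s) <=> Mn^2+ + 2 OH^-
Ksp = [Mn^2+][OH^-]^2
Let s = molar solubility. Then [Mn^2+] = s and [OH^-] = 2s.
Ksp = s(2s)^2 = 4s^3
s = (1.78 × 10^-13 / 4)^(1/3) = 3.54 × 10^-5 M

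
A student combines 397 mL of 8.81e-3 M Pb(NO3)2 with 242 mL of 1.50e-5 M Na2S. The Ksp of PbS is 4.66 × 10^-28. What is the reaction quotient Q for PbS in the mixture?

Q = 3.11 × 10^-8

Total volume = 397 + 242 = 639 mL.
[Pb^2+] = 8.81 × 10^-3 × (397/639) = 5.474 × 10^-3 M
[S^2-] = 1.50 × 10^-5 × (242/639) = 5.681 × 10^-6 M
PbS(s) ⇌ Pb^2+ + S^2-, so Q = [Pb^2+][S^2-]
Q = (5.474 x 10^-3)(5.681 × 10^-6) = 3.11 × 10^-8
Q > Ksp, so PbS will precipitate.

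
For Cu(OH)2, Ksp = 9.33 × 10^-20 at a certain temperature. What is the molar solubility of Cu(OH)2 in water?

Cu(OH)2(s) <=> Cu^2+ + 2 OH^-
Ksp = [Cu^2+][OH^-]^2
If s mol/L of Cu(OH)2 dissolves, [Cu^2+] = s and [OH^-] = 2s.
So Ksp = s × (2s)^2 = 4s^3
s^3 = 9.33 × 10^-20 / 4, so s = 2.86 × 10^-7 M

2.86 × 10^-7 M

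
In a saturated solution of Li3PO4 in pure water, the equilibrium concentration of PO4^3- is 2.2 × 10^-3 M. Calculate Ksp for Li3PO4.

Li3PO4(s) <=> 3 Li^+ + PO4^3-
Stoichiometry gives [Li^+] = (3/1)[PO4^3-] = 6.60 x 10^-3 M.
Ksp = [Li^+]^3[PO4^3-]
Ksp = (6.60 x 10^-3)^3 × 2.2 × 10^-3 = 6.3 × 10^-10

Ksp ≈ 6.3 x 10^-10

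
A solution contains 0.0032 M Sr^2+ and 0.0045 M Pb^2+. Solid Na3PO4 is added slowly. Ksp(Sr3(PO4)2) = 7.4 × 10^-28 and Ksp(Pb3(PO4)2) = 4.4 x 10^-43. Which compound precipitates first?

Pb3(PO4)2

Each salt begins to precipitate when Q = Ksp, i.e. when [PO4^3-] reaches its threshold.
For Sr3(PO4)2: 7.4 × 10^-28 = (0.0032)^3 × [PO4^3-]^2  ⇒  [PO4^3-] = 1.5 × 10^-10 M.
For Pb3(PO4)2: 4.4 x 10^-43 = (0.0045)^3 × [PO4^3-]^2  ⇒  [PO4^3-] = 2.2 × 10^-18 M.
The salt with the lower threshold [PO4^3-] precipitates first: Pb3(PO4)2.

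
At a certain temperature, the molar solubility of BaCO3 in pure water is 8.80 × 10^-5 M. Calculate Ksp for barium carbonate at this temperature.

BaCO3(s) ⇌ Ba^2+ + CO3^2-
Let s = molar solubility. Then [Ba^2+] = s and [CO3^2-] = s.
Ksp = [Ba^2+][CO3^2-]
Ksp = s × s = s^2
Ksp = (8.80 × 10^-5)^2 = 7.74 × 10^-9

7.74 × 10^-9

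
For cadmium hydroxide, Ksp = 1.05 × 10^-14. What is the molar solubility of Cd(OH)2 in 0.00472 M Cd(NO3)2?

Cd(OH)2(s) <=> Cd^2+ + 2 OH^-
Ksp = [Cd^2+][OH^-]^2
If s mol/L dissolves here, [Cd^2+] = 0.00472 + s ≈ 0.00472, [OH^-] = 2s (common-ion effect: Cd^2+ is already 0.00472 M).
Ksp ≈ 0.00472 × (2s)^2
s = 7.46 x 10^-7 M
Check: s = 7.5 × 10^-7 ≪ 0.00472, so the approximation is valid.

s ≈ 7.46 × 10^-7 M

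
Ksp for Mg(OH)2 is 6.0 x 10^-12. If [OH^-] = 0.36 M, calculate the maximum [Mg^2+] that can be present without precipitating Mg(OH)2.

Mg(OH)2(s) ⇌ Mg^2+ + 2 OH^-
Ksp = [Mg^2+][OH^-]^2
Precipitation begins when Q = Ksp. With [OH^-] = 0.36 M:
6.0 x 10^-12 = (0.36)^2 × [Mg^2+]
[Mg^2+] = (6.0 x 10^-12 / 1.30 × 10^-1) = 4.6 × 10^-11 M

4.6e-11 M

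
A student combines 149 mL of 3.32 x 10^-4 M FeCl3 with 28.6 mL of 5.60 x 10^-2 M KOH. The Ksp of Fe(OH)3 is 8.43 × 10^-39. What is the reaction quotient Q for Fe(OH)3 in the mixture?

2.04e-10

Total volume = 149 + 28.6 = 177.6 mL.
[Fe^3+] = 3.32 × 10^-4 × (149/177.6) = 2.785 × 10^-4 M
[OH^-] = 5.60 × 10^-2 × (28.6/177.6) = 9.018 × 10^-3 M
Fe(OH)3(s) ⇌ Fe^3+ + 3 OH^-, so Q = [Fe^3+][OH^-]^3
Q = (2.785 × 10^-4)(9.018 × 10^-3)^3 = 2.04 × 10^-10
Q > Ksp, so Fe(OH)3 will precipitate.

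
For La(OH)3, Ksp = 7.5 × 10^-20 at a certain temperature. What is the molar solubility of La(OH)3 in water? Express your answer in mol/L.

7.3 × 10^-6 M

La(OH)3(s) <=> La^3+(aq) + 3 OH^-(aq)
Ksp = [La^3+][OH^-]^3
Let s = molar solubility. Then [La^3+] = s and [OH^-] = 3s.
Ksp = s(3s)^3 = 27s^4
s = (7.5 × 10^-20 / 27)^(1/4) = 7.3 × 10^-6 M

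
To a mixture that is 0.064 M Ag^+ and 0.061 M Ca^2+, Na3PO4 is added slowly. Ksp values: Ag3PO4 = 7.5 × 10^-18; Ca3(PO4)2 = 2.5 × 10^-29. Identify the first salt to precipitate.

Ag3PO4

Precipitation of each salt starts when its ion product equals its Ksp.
For Ag3PO4: 7.5 × 10^-18 = (0.064)^3 × [PO4^3-]  ⇒  [PO4^3-] = 2.9 x 10^-14 M.
For Ca3(PO4)2: 2.5 × 10^-29 = (0.061)^3 × [PO4^3-]^2  ⇒  [PO4^3-] = 3.3 × 10^-13 M.
The salt with the lower threshold [PO4^3-] precipitates first: Ag3PO4.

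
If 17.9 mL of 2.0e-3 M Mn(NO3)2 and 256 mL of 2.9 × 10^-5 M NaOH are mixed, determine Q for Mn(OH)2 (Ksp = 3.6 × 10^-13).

9.6 x 10^-14

Total volume = 17.9 + 256 = 273.9 mL.
[Mn^2+] = 2.0 × 10^-3 × (17.9/273.9) = 1.31 × 10^-4 M
[OH^-] = 2.9 × 10^-5 × (256/273.9) = 2.71 x 10^-5 M
Mn(OH)2(s) ⇌ Mn^2+ + 2 OH^-, so Q = [Mn^2+][OH^-]^2
Q = (1.31 × 10^-4)(2.71 × 10^-5)^2 = 9.6 x 10^-14
Q < Ksp, so no precipitate of Mn(OH)2 forms.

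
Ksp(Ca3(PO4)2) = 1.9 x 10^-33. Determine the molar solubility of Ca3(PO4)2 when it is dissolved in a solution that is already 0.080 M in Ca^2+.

s = 9.6 × 10^-16 M

Ca3(PO4)2(s) <=> 3 Ca^2+(aq) + 2 PO4^3-(aq)
Ksp = [Ca^2+]^3[PO4^3-]^2
Let s = moles of Ca3(PO4)2 that dissolve per litre. [Ca^2+] = 0.080 + 3s ≈ 0.080, [PO4^3-] = 2s (common-ion effect: Ca^2+ is already 0.080 M).
Ksp ≈ (0.080)^3 × (2s)^2
s = 9.6 x 10^-16 M
Check: 3s = 2.9 × 10^-15 ≪ 0.080, so the approximation is valid.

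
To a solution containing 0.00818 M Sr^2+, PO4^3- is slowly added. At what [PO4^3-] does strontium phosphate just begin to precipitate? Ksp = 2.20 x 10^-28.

Sr3(PO4)2(s) ⇌ 3 Sr^2+(aq) + 2 PO4^3-(aq)
Ksp = [Sr^2+]^3[PO4^3-]^2
Precipitation begins when Q = Ksp. With [Sr^2+] = 0.00818 M:
2.20 x 10^-28 = (0.00818)^3 × [PO4^3-]^2
[PO4^3-] = (2.20 x 10^-28 / 5.473 x 10^-7)^(1/2) = 2.00 × 10^-11 M

[PO4^3-] ≈ 2.00e-11 M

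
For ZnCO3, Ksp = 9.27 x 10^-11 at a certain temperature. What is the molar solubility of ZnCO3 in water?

s = 9.63 × 10^-6 M

ZnCO3(s) ⇌ Zn^2+(aq) + CO3^2-(aq)
Ksp = [Zn^2+][CO3^2-]
If s mol/L of ZnCO3 dissolves, [Zn^2+] = s and [CO3^2-] = s.
Ksp = s^2
s = (9.27 x 10^-11)^(1/2) = 9.63 × 10^-6 M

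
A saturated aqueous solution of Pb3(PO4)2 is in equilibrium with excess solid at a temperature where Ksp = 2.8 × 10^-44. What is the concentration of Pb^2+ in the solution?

Pb3(PO4)2(s) <=> 3 Pb^2+(aq) + 2 PO4^3-(aq)
Ksp = [Pb^2+]^3[PO4^3-]^2
For each mole of Pb3(PO4)2 that dissolves: [Pb^2+] = 3s, [PO4^3-] = 2s.
Ksp = (3s)^3(2s)^2 = 108s^5
s = (2.8 × 10^-44 / 108)^(1/5) = 7.63 x 10^-10 M
[Pb^2+] = 3s = 2.3 × 10^-9 M

[Pb^2+] = 2.3e-9 M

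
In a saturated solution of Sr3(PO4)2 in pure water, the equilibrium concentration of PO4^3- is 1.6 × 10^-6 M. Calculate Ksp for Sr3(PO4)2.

Ksp ≈ 3.5e-29

Sr3(PO4)2(s) ⇌ 3 Sr^2+(aq) + 2 PO4^3-(aq)
Stoichiometry gives [Sr^2+] = (3/2)[PO4^3-] = 2.40 x 10^-6 M.
Ksp = [Sr^2+]^3[PO4^3-]^2
Ksp = (2.40 × 10^-6)^3 × (1.6 × 10^-6)^2 = 3.5 × 10^-29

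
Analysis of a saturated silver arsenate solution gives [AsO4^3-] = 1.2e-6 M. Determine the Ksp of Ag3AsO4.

Ksp = 5.6 × 10^-23

Ag3AsO4(s) ⇌ 3 Ag^+ + AsO4^3-
Stoichiometry gives [Ag^+] = (3/1)[AsO4^3-] = 3.60 x 10^-6 M.
Ksp = [Ag^+]^3[AsO4^3-]
Ksp = (3.60 x 10^-6)^3 × 1.2 × 10^-6 = 5.6 × 10^-23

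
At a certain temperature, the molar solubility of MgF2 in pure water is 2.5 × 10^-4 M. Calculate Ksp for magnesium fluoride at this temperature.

MgF2(s) ⇌ Mg^2+(aq) + 2 F^-(aq)
Let s = molar solubility. Then [Mg^2+] = s and [F^-] = 2s.
Ksp = [Mg^2+][F^-]^2
Ksp = s(2s)^2 = 4s^3
Ksp = 4 × (2.5 x 10^-4)^3 = 6.3 × 10^-11

6.3e-11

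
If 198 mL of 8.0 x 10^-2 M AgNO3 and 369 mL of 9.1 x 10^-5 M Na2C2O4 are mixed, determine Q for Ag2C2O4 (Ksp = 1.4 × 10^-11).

Total volume = 198 + 369 = 567 mL.
[Ag^+] = 8.0 × 10^-2 × (198/567) = 2.79 × 10^-2 M
[C2O4^2-] = 9.1 × 10^-5 × (369/567) = 5.92 x 10^-5 M
Ag2C2O4(s) <=> 2 Ag^+ + C2O4^2-, so Q = [Ag^+]^2[C2O4^2-]
Q = (2.79 x 10^-2)^2(5.92 x 10^-5) = 4.6 × 10^-8
Q > Ksp, so Ag2C2O4 will precipitate.

Q = 4.6 × 10^-8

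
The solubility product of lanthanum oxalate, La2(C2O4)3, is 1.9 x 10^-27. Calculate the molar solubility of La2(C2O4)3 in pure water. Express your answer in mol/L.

1.8 x 10^-6 M

La2(C2O4)3(s) <=> 2 La^3+ + 3 C2O4^2-
Ksp = [La^3+]^2[C2O4^2-]^3
For each mole of La2(C2O4)3 that dissolves: [La^3+] = 2s, [C2O4^2-] = 3s.
So Ksp = (2s)^2 × (3s)^3 = 108s^5
s = (1.9 x 10^-27 / 108)^(1/5) = 1.8 x 10^-6 M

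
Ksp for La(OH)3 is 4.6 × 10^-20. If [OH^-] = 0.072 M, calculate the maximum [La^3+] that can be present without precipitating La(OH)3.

La(OH)3(s) <=> La^3+(aq) + 3 OH^-(aq)
Ksp = [La^3+][OH^-]^3
Precipitation begins when Q = Ksp. With [OH^-] = 0.072 M:
4.6 × 10^-20 = (0.072)^3 × [La^3+]
[La^3+] = (4.6 × 10^-20 / 3.73 × 10^-4) = 1.2 × 10^-16 M

[La^3+] = 1.2 x 10^-16 M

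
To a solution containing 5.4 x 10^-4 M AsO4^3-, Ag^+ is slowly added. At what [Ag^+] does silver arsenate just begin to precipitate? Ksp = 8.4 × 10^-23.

Ag3AsO4(s) <=> 3 Ag^+(aq) + AsO4^3-(aq)
Ksp = [Ag^+]^3[AsO4^3-]
Precipitation begins when Q = Ksp. With [AsO4^3-] = 5.4 x 10^-4 M:
8.4 × 10^-23 = (5.4 x 10^-4) × [Ag^+]^3
[Ag^+] = (8.4 × 10^-23 / 5.4 × 10^-4)^(1/3) = 5.4 × 10^-7 M

[Ag^+] ≈ 5.4e-7 M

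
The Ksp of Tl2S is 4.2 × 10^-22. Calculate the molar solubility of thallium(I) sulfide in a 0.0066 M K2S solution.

s ≈ 1.3e-10 M

Tl2S(s) ⇌ 2 Tl^+ + S^2-
Ksp = [Tl^+]^2[S^2-]
Let s be the molar solubility in this solution. [Tl^+] = 2s, [S^2-] = 0.0066 + s ≈ 0.0066 (Ksp is small, so little additional dissolves).
Ksp ≈ (2s)^2 × 0.0066
s = 1.3 x 10^-10 M
Check: s = 1.3 × 10^-10 ≪ 0.0066, so the approximation is valid.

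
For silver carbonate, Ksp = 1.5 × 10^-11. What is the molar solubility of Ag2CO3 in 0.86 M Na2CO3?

2.1 × 10^-6 M

Ag2CO3(s) <=> 2 Ag^+(aq) + CO3^2-(aq)
Ksp = [Ag^+]^2[CO3^2-]
If s mol/L dissolves here, [Ag^+] = 2s, [CO3^2-] = 0.86 + s ≈ 0.86 (since CO3^2- from Na2CO3 dominates).
Ksp ≈ (2s)^2 × 0.86
s = 2.1 × 10^-6 M
Check: s = 2.1 × 10^-6 ≪ 0.86, so the approximation is valid.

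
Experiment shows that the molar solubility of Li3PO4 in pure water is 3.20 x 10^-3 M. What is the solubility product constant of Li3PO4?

Li3PO4(s) ⇌ 3 Li^+ + PO4^3-
For each mole of Li3PO4 that dissolves: [Li^+] = 3s, [PO4^3-] = s.
Ksp = [Li^+]^3[PO4^3-]
Substituting: Ksp = (3s)^3s = 27s^4
With s = 3.20 × 10^-3: Ksp = 2.83 × 10^-9

Ksp ≈ 2.83e-9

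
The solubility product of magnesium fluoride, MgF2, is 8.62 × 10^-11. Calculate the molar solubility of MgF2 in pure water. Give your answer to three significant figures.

2.78 x 10^-4 M

MgF2(s) ⇌ Mg^2+ + 2 F^-
Ksp = [Mg^2+][F^-]^2
For each mole of MgF2 that dissolves: [Mg^2+] = s, [F^-] = 2s.
So Ksp = s × (2s)^2 = 4s^3
s^3 = 8.62 × 10^-11 / 4, so s = 2.78 × 10^-4 M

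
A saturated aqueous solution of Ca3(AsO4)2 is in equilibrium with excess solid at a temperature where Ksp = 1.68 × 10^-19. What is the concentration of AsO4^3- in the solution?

1.38 x 10^-4 M

Ca3(AsO4)2(s) ⇌ 3 Ca^2+ + 2 AsO4^3-
Ksp = [Ca^2+]^3[AsO4^3-]^2
For each mole of Ca3(AsO4)2 that dissolves: [Ca^2+] = 3s, [AsO4^3-] = 2s.
Substituting: Ksp = (3s)^3(2s)^2 = 108s^5
s = (1.68 × 10^-19 / 108)^(1/5) = 6.893 × 10^-5 M
[AsO4^3-] = 2s = 1.38 x 10^-4 M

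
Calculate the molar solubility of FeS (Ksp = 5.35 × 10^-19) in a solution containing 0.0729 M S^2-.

7.34e-18 M

FeS(s) ⇌ Fe^2+(aq) + S^2-(aq)
Ksp = [Fe^2+][S^2-]
If s mol/L dissolves here, [Fe^2+] = s, [S^2-] = 0.0729 + s ≈ 0.0729 (since the S^2- already present dominates).
Ksp ≈ s × 0.0729
s = 7.34 x 10^-18 M
Check: s = 7.3 × 10^-18 ≪ 0.0729, so the approximation is valid.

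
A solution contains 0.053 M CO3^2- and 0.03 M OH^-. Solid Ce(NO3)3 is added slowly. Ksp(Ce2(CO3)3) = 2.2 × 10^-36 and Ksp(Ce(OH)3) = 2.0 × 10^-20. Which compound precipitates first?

Each salt begins to precipitate when Q = Ksp, i.e. when [Ce^3+] reaches its threshold.
For Ce2(CO3)3: 2.2 × 10^-36 = (0.053)^3 × [Ce^3+]^2  ⇒  [Ce^3+] = 1.2 x 10^-16 M.
For Ce(OH)3: 2.0 × 10^-20 = (0.03)^3 × [Ce^3+]  ⇒  [Ce^3+] = 7.4 x 10^-16 M.
The salt with the lower threshold [Ce^3+] precipitates first: Ce2(CO3)3.

Ce2(CO3)3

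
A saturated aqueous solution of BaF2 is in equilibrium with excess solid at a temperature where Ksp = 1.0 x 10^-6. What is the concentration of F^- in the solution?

[F^-] = 0.013 M

BaF2(s) ⇌ Ba^2+ + 2 F^-
Ksp = [Ba^2+][F^-]^2
With molar solubility s: [Ba^2+] = s, [F^-] = 2s.
Ksp = s(2s)^2 = 4s^3
Solving, s = (1.0 x 10^-6/4)^(1/3) = 6.30 × 10^-3 M
[F^-] = 2s = 1.3 x 10^-2 M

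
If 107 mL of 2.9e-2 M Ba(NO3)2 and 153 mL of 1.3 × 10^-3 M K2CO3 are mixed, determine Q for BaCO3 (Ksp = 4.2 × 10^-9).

Q ≈ 9.1 × 10^-6

Total volume = 107 + 153 = 260 mL.
[Ba^2+] = 2.9 × 10^-2 × (107/260) = 1.19 x 10^-2 M
[CO3^2-] = 1.3 × 10^-3 × (153/260) = 7.65 × 10^-4 M
BaCO3(s) <=> Ba^2+ + CO3^2-, so Q = [Ba^2+][CO3^2-]
Q = (1.19 × 10^-2)(7.65 × 10^-4) = 9.1 x 10^-6
Q > Ksp, so BaCO3 will precipitate.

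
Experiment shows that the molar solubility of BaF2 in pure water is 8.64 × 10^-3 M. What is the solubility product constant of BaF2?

Ksp ≈ 2.58 × 10^-6

BaF2(s) ⇌ Ba^2+ + 2 F^-
Let s = molar solubility. Then [Ba^2+] = s and [F^-] = 2s.
Ksp = [Ba^2+][F^-]^2
So Ksp = s × (2s)^2 = 4s^3
With s = 8.64 × 10^-3: Ksp = 2.58 x 10^-6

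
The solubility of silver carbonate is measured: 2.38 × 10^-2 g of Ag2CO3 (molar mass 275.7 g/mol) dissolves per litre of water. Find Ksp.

Ksp = 2.57e-12

Molar solubility s = (2.38 × 10^-2 g/L) / (275.7 g/mol) = 8.633 x 10^-5 M.
Ag2CO3(s) <=> 2 Ag^+(aq) + CO3^2-(aq)
If s mol/L of Ag2CO3 dissolves, [Ag^+] = 2s and [CO3^2-] = s.
Ksp = [Ag^+]^2[CO3^2-]
Ksp = (2s)^2s = 4s^3
With s = 8.633 x 10^-5: Ksp = 2.57 × 10^-12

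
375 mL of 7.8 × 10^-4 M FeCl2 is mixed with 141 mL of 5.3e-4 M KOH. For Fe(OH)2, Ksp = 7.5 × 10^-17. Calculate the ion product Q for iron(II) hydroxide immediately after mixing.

Total volume = 375 + 141 = 516 mL.
[Fe^2+] = 7.8 x 10^-4 × (375/516) = 5.67 x 10^-4 M
[OH^-] = 5.3 x 10^-4 × (141/516) = 1.45 x 10^-4 M
Fe(OH)2(s) <=> Fe^2+ + 2 OH^-, so Q = [Fe^2+][OH^-]^2
Q = (5.67 × 10^-4)(1.45 x 10^-4)^2 = 1.2 x 10^-11
Q > Ksp, so Fe(OH)2 will precipitate.

Q = 1.2e-11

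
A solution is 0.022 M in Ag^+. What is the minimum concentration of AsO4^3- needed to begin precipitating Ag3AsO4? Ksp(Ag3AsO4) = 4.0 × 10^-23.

[AsO4^3-] ≈ 3.8e-18 M

Ag3AsO4(s) ⇌ 3 Ag^+ + AsO4^3-
Ksp = [Ag^+]^3[AsO4^3-]
Precipitation begins when Q = Ksp. With [Ag^+] = 0.022 M:
4.0 × 10^-23 = (0.022)^3 × [AsO4^3-]
[AsO4^3-] = (4.0 × 10^-23 / 1.06 x 10^-5) = 3.8 × 10^-18 M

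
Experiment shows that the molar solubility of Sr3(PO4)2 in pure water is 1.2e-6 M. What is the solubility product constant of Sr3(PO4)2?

Sr3(PO4)2(s) <=> 3 Sr^2+ + 2 PO4^3-
With molar solubility s: [Sr^2+] = 3s, [PO4^3-] = 2s.
Ksp = [Sr^2+]^3[PO4^3-]^2
Ksp = (3s)^3(2s)^2 = 108s^5
Ksp = 108 × (1.2 × 10^-6)^5 = 2.7 × 10^-28

2.7 x 10^-28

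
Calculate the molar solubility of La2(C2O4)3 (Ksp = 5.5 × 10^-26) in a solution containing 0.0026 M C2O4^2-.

La2(C2O4)3(s) <=> 2 La^3+ + 3 C2O4^2-
Ksp = [La^3+]^2[C2O4^2-]^3
If s mol/L dissolves here, [La^3+] = 2s, [C2O4^2-] = 0.0026 + 3s ≈ 0.0026 (common-ion effect: C2O4^2- is already 0.0026 M).
Ksp ≈ (2s)^2 × (0.0026)^3
s = 8.8 × 10^-10 M
Check: 3s = 2.7 x 10^-9 ≪ 0.0026, so the approximation is valid.

s ≈ 8.8 × 10^-10 M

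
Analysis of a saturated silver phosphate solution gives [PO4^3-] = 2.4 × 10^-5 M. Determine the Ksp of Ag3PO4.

9.0e-18

Ag3PO4(s) ⇌ 3 Ag^+(aq) + PO4^3-(aq)
Stoichiometry gives [Ag^+] = (3/1)[PO4^3-] = 7.20 × 10^-5 M.
Ksp = [Ag^+]^3[PO4^3-]
Ksp = (7.20 × 10^-5)^3 × 2.4 x 10^-5 = 9.0 x 10^-18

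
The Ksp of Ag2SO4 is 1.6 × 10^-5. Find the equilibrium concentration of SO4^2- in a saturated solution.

[SO4^2-] = 0.016 M

Ag2SO4(s) ⇌ 2 Ag^+ + SO4^2-
Ksp = [Ag^+]^2[SO4^2-]
Let s = molar solubility. Then [Ag^+] = 2s and [SO4^2-] = s.
Substituting: Ksp = (2s)^2s = 4s^3
s^3 = 1.6 × 10^-5 / 4, so s = 1.59 × 10^-2 M
[SO4^2-] = s = 1.6 × 10^-2 M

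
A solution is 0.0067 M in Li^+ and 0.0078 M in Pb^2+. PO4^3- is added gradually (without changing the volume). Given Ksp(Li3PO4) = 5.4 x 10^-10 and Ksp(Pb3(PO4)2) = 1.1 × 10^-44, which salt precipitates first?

Pb3(PO4)2

Each salt begins to precipitate when Q = Ksp, i.e. when [PO4^3-] reaches its threshold.
For Li3PO4: 5.4 x 10^-10 = (0.0067)^3 × [PO4^3-]  ⇒  [PO4^3-] = 1.8 × 10^-3 M.
For Pb3(PO4)2: 1.1 × 10^-44 = (0.0078)^3 × [PO4^3-]^2  ⇒  [PO4^3-] = 1.5 × 10^-19 M.
The salt with the lower threshold [PO4^3-] precipitates first: Pb3(PO4)2.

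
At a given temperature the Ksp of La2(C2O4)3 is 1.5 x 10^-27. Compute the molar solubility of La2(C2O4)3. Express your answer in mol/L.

La2(C2O4)3(s) <=> 2 La^3+(aq) + 3 C2O4^2-(aq)
Ksp = [La^3+]^2[C2O4^2-]^3
If s mol/L of La2(C2O4)3 dissolves, [La^3+] = 2s and [C2O4^2-] = 3s.
Ksp = (2s)^2(3s)^3 = 108s^5
s = (1.5 x 10^-27 / 108)^(1/5) = 1.7 × 10^-6 M

s = 1.7 × 10^-6 M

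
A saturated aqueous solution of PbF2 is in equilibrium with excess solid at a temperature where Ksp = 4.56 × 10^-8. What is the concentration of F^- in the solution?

[F^-] ≈ 4.50 × 10^-3 M

PbF2(s) ⇌ Pb^2+(aq) + 2 F^-(aq)
Ksp = [Pb^2+][F^-]^2
With molar solubility s: [Pb^2+] = s, [F^-] = 2s.
So Ksp = s × (2s)^2 = 4s^3
s = (4.56 × 10^-8 / 4)^(1/3) = 2.251 × 10^-3 M
[F^-] = 2s = 4.50 × 10^-3 M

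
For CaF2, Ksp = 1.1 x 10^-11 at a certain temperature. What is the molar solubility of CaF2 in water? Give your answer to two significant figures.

CaF2(s) ⇌ Ca^2+ + 2 F^-
Ksp = [Ca^2+][F^-]^2
If s mol/L of CaF2 dissolves, [Ca^2+] = s and [F^-] = 2s.
So Ksp = s × (2s)^2 = 4s^3
s = (1.1 x 10^-11 / 4)^(1/3) = 1.4 × 10^-4 M

s ≈ 1.4 x 10^-4 M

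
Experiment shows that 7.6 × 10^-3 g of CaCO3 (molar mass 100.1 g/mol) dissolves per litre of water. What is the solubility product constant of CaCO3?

Molar solubility s = (7.6 × 10^-3 g/L) / (100.1 g/mol) = 7.59 x 10^-5 M.
CaCO3(s) ⇌ Ca^2+(aq) + CO3^2-(aq)
With molar solubility s: [Ca^2+] = s, [CO3^2-] = s.
Ksp = [Ca^2+][CO3^2-]
Ksp = (s)(s) = s^2
Ksp = (7.59 × 10^-5)^2 = 5.8 × 10^-9

Ksp = 5.8 × 10^-9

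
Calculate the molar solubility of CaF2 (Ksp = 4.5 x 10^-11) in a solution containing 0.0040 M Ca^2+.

CaF2(s) ⇌ Ca^2+(aq) + 2 F^-(aq)
Ksp = [Ca^2+][F^-]^2
If s mol/L dissolves here, [Ca^2+] = 0.0040 + s ≈ 0.0040, [F^-] = 2s (since the Ca^2+ already present dominates).
Ksp ≈ 0.0040 × (2s)^2
s = 5.3 × 10^-5 M
Check: s = 5.3 × 10^-5 ≪ 0.0040, so the approximation is valid.

5.3 x 10^-5 M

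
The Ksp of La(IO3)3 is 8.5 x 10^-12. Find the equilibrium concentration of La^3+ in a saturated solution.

[La^3+] = 7.5 x 10^-4 M

La(IO3)3(s) ⇌ La^3+ + 3 IO3^-
Ksp = [La^3+][IO3^-]^3
If s mol/L of La(IO3)3 dissolves, [La^3+] = s and [IO3^-] = 3s.
So Ksp = s × (3s)^3 = 27s^4
Solving, s = (8.5 x 10^-12/27)^(1/4) = 7.49 × 10^-4 M
[La^3+] = s = 7.5 × 10^-4 M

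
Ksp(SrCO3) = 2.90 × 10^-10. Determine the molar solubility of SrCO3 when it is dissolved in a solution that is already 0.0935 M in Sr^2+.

SrCO3(s) <=> Sr^2+(aq) + CO3^2-(aq)
Ksp = [Sr^2+][CO3^2-]
If s mol/L dissolves here, [Sr^2+] = 0.0935 + s ≈ 0.0935, [CO3^2-] = s (since the Sr^2+ already present dominates).
Ksp ≈ 0.0935 × s
s = 3.10 x 10^-9 M
Check: s = 3.1 x 10^-9 ≪ 0.0935, so the approximation is valid.

s ≈ 3.10e-9 M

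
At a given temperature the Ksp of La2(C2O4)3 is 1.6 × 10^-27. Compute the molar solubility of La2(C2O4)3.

1.7e-6 M

La2(C2O4)3(s) <=> 2 La^3+ + 3 C2O4^2-
Ksp = [La^3+]^2[C2O4^2-]^3
If s mol/L of La2(C2O4)3 dissolves, [La^3+] = 2s and [C2O4^2-] = 3s.
So Ksp = (2s)^2 × (3s)^3 = 108s^5
s^5 = 1.6 × 10^-27 / 108, so s = 1.7 × 10^-6 M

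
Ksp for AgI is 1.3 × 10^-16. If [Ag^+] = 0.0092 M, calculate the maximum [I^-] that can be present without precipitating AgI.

AgI(s) ⇌ Ag^+ + I^-
Ksp = [Ag^+][I^-]
Precipitation begins when Q = Ksp. With [Ag^+] = 0.0092 M:
1.3 × 10^-16 = (0.0092) × [I^-]
[I^-] = (1.3 × 10^-16 / 9.2 × 10^-3) = 1.4 × 10^-14 M

[I^-] ≈ 1.4 × 10^-14 M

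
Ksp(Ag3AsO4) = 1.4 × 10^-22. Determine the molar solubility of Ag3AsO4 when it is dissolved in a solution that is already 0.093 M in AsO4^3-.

s = 3.8 × 10^-8 M

Ag3AsO4(s) ⇌ 3 Ag^+(aq) + AsO4^3-(aq)
Ksp = [Ag^+]^3[AsO4^3-]
If s mol/L dissolves here, [Ag^+] = 3s, [AsO4^3-] = 0.093 + s ≈ 0.093 (common-ion effect: AsO4^3- is already 0.093 M).
Ksp ≈ (3s)^3 × 0.093
s = 3.8 × 10^-8 M
Check: s = 3.8 × 10^-8 ≪ 0.093, so the approximation is valid.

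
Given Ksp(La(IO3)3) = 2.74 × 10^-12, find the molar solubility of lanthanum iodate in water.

s ≈ 5.64e-4 M

La(IO3)3(s) ⇌ La^3+ + 3 IO3^-
Ksp = [La^3+][IO3^-]^3
For each mole of La(IO3)3 that dissolves: [La^3+] = s, [IO3^-] = 3s.
Ksp = s(3s)^3 = 27s^4
s^4 = 2.74 × 10^-12 / 27, so s = 5.64 x 10^-4 M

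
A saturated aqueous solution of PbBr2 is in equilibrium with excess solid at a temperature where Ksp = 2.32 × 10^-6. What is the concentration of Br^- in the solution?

[Br^-] = 0.0167 M

PbBr2(s) ⇌ Pb^2+(aq) + 2 Br^-(aq)
Ksp = [Pb^2+][Br^-]^2
Let s = molar solubility. Then [Pb^2+] = s and [Br^-] = 2s.
So Ksp = s × (2s)^2 = 4s^3
s^3 = 2.32 × 10^-6 / 4, so s = 8.340 × 10^-3 M
[Br^-] = 2s = 1.67 x 10^-2 M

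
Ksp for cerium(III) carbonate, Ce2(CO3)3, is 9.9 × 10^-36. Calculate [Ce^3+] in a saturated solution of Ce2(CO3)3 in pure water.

Ce2(CO3)3(s) <=> 2 Ce^3+ + 3 CO3^2-
Ksp = [Ce^3+]^2[CO3^2-]^3
With molar solubility s: [Ce^3+] = 2s, [CO3^2-] = 3s.
Ksp = (2s)^2(3s)^3 = 108s^5
s^5 = 9.9 × 10^-36 / 108, so s = 3.91 x 10^-8 M
[Ce^3+] = 2s = 7.8 × 10^-8 M

7.8 × 10^-8 M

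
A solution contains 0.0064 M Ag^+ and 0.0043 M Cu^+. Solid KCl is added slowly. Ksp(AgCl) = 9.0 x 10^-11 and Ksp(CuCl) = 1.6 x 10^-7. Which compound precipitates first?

AgCl

Precipitation of each salt starts when its ion product equals its Ksp.
For AgCl: 9.0 x 10^-11 = 0.0064 × [Cl^-]  ⇒  [Cl^-] = 1.4 × 10^-8 M.
For CuCl: 1.6 x 10^-7 = 0.0043 × [Cl^-]  ⇒  [Cl^-] = 3.7 x 10^-5 M.
The salt with the lower threshold [Cl^-] precipitates first: AgCl.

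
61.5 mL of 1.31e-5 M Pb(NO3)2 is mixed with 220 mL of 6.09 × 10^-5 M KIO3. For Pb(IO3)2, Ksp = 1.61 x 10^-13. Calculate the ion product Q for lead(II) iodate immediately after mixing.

6.48e-15

Total volume = 61.5 + 220 = 281.5 mL.
[Pb^2+] = 1.31 × 10^-5 × (61.5/281.5) = 2.862 × 10^-6 M
[IO3^-] = 6.09 x 10^-5 × (220/281.5) = 4.760 × 10^-5 M
Pb(IO3)2(s) ⇌ Pb^2+ + 2 IO3^-, so Q = [Pb^2+][IO3^-]^2
Q = (2.862 × 10^-6)(4.760 x 10^-5)^2 = 6.48 × 10^-15
Q < Ksp, so no precipitate of Pb(IO3)2 forms.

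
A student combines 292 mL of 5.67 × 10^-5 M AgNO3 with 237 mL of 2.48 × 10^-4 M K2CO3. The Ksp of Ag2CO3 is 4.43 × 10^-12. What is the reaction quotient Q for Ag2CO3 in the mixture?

Q = 1.09e-13

Total volume = 292 + 237 = 529 mL.
[Ag^+] = 5.67 × 10^-5 × (292/529) = 3.130 × 10^-5 M
[CO3^2-] = 2.48 × 10^-4 × (237/529) = 1.111 × 10^-4 M
Ag2CO3(s) ⇌ 2 Ag^+(aq) + CO3^2-(aq), so Q = [Ag^+]^2[CO3^2-]
Q = (3.130 x 10^-5)^2(1.111 × 10^-4) = 1.09 × 10^-13
Q < Ksp, so no precipitate of Ag2CO3 forms.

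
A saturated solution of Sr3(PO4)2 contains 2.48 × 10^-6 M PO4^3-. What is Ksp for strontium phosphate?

Ksp ≈ 3.17 × 10^-28

Sr3(PO4)2(s) ⇌ 3 Sr^2+(aq) + 2 PO4^3-(aq)
Stoichiometry gives [Sr^2+] = (3/2)[PO4^3-] = 3.720 × 10^-6 M.
Ksp = [Sr^2+]^3[PO4^3-]^2
Ksp = (3.720 × 10^-6)^3 × (2.48 x 10^-6)^2 = 3.17 × 10^-28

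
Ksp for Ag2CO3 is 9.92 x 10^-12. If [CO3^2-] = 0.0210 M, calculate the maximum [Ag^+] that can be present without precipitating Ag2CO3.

Ag2CO3(s) ⇌ 2 Ag^+(aq) + CO3^2-(aq)
Ksp = [Ag^+]^2[CO3^2-]
Precipitation begins when Q = Ksp. With [CO3^2-] = 0.0210 M:
9.92 x 10^-12 = (0.0210) × [Ag^+]^2
[Ag^+] = (9.92 x 10^-12 / 2.10 x 10^-2)^(1/2) = 2.17 x 10^-5 M

2.17e-5 M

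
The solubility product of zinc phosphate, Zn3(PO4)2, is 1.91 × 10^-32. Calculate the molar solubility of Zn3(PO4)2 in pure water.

Zn3(PO4)2(s) ⇌ 3 Zn^2+ + 2 PO4^3-
Ksp = [Zn^2+]^3[PO4^3-]^2
Let s = molar solubility. Then [Zn^2+] = 3s and [PO4^3-] = 2s.
Ksp = (3s)^3(2s)^2 = 108s^5
s = (1.91 × 10^-32 / 108)^(1/5) = 1.78 × 10^-7 M

1.78 x 10^-7 M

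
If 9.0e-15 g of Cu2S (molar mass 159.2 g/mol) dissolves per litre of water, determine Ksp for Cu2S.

Ksp ≈ 7.2 × 10^-49

Molar solubility s = (9.0 × 10^-15 g/L) / (159.2 g/mol) = 5.65 × 10^-17 M.
Cu2S(s) <=> 2 Cu^+ + S^2-
Let s = molar solubility. Then [Cu^+] = 2s and [S^2-] = s.
Ksp = [Cu^+]^2[S^2-]
Substituting: Ksp = (2s)^2s = 4s^3
Ksp = 4 × (5.65 × 10^-17)^3 = 7.2 x 10^-49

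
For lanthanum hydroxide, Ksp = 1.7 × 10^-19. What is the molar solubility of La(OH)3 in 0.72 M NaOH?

s ≈ 4.6 x 10^-19 M

La(OH)3(s) ⇌ La^3+ + 3 OH^-
Ksp = [La^3+][OH^-]^3
Let s = moles of La(OH)3 that dissolve per litre. [La^3+] = s, [OH^-] = 0.72 + 3s ≈ 0.72 (Ksp is small, so little additional dissolves).
Ksp ≈ s × (0.72)^3
s = 4.6 x 10^-19 M
Check: 3s = 1.4 × 10^-18 ≪ 0.72, so the approximation is valid.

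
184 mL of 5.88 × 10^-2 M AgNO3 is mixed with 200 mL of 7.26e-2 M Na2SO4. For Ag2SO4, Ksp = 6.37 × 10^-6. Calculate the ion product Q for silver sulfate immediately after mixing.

Q ≈ 3.00e-5

Total volume = 184 + 200 = 384 mL.
[Ag^+] = 5.88 × 10^-2 × (184/384) = 2.818 × 10^-2 M
[SO4^2-] = 7.26 × 10^-2 × (200/384) = 3.781 x 10^-2 M
Ag2SO4(s) ⇌ 2 Ag^+(aq) + SO4^2-(aq), so Q = [Ag^+]^2[SO4^2-]
Q = (2.818 × 10^-2)^2(3.781 x 10^-2) = 3.00 × 10^-5
Q > Ksp, so Ag2SO4 will precipitate.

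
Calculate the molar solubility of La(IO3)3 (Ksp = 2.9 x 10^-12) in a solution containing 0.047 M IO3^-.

s = 2.8 x 10^-8 M

La(IO3)3(s) ⇌ La^3+ + 3 IO3^-
Ksp = [La^3+][IO3^-]^3
If s mol/L dissolves here, [La^3+] = s, [IO3^-] = 0.047 + 3s ≈ 0.047 (since the IO3^- already present dominates).
Ksp ≈ s × (0.047)^3
s = 2.8 × 10^-8 M
Check: 3s = 8.4 × 10^-8 ≪ 0.047, so the approximation is valid.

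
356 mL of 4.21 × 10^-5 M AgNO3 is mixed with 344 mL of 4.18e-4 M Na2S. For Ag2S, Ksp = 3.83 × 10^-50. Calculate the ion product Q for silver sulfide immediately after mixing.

9.42e-14

Total volume = 356 + 344 = 700 mL.
[Ag^+] = 4.21 × 10^-5 × (356/700) = 2.141 × 10^-5 M
[S^2-] = 4.18 x 10^-4 × (344/700) = 2.054 x 10^-4 M
Ag2S(s) <=> 2 Ag^+(aq) + S^2-(aq), so Q = [Ag^+]^2[S^2-]
Q = (2.141 × 10^-5)^2(2.054 × 10^-4) = 9.42 × 10^-14
Q > Ksp, so Ag2S will precipitate.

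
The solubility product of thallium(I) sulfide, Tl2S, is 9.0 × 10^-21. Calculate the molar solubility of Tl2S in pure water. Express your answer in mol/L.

s ≈ 1.3e-7 M

Tl2S(s) ⇌ 2 Tl^+(aq) + S^2-(aq)
Ksp = [Tl^+]^2[S^2-]
With molar solubility s: [Tl^+] = 2s, [S^2-] = s.
So Ksp = (2s)^2 × s = 4s^3
s^3 = 9.0 × 10^-21 / 4, so s = 1.3 × 10^-7 M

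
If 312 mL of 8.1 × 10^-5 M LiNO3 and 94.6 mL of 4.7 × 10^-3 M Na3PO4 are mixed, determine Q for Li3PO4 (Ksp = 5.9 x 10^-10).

Q ≈ 2.6 x 10^-16

Total volume = 312 + 94.6 = 406.6 mL.
[Li^+] = 8.1 × 10^-5 × (312/406.6) = 6.22 × 10^-5 M
[PO4^3-] = 4.7 × 10^-3 × (94.6/406.6) = 1.09 × 10^-3 M
Li3PO4(s) <=> 3 Li^+ + PO4^3-, so Q = [Li^+]^3[PO4^3-]
Q = (6.22 × 10^-5)^3(1.09 × 10^-3) = 2.6 x 10^-16
Q < Ksp, so no precipitate of Li3PO4 forms.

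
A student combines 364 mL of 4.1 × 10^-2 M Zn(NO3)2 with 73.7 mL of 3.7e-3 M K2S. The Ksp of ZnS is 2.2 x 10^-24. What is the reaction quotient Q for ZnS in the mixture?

Q = 2.1 x 10^-5

Total volume = 364 + 73.7 = 437.7 mL.
[Zn^2+] = 4.1 x 10^-2 × (364/437.7) = 3.41 x 10^-2 M
[S^2-] = 3.7 x 10^-3 × (73.7/437.7) = 6.23 x 10^-4 M
ZnS(s) <=> Zn^2+ + S^2-, so Q = [Zn^2+][S^2-]
Q = (3.41 x 10^-2)(6.23 x 10^-4) = 2.1 x 10^-5
Q > Ksp, so ZnS will precipitate.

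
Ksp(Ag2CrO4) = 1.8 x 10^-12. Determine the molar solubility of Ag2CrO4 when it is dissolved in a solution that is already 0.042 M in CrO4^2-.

Ag2CrO4(s) ⇌ 2 Ag^+ + CrO4^2-
Ksp = [Ag^+]^2[CrO4^2-]
Let s be the molar solubility in this solution. [Ag^+] = 2s, [CrO4^2-] = 0.042 + s ≈ 0.042 (common-ion effect: CrO4^2- is already 0.042 M).
Ksp ≈ (2s)^2 × 0.042
s = 3.3 × 10^-6 M
Check: s = 3.3 x 10^-6 ≪ 0.042, so the approximation is valid.

s = 3.3 x 10^-6 M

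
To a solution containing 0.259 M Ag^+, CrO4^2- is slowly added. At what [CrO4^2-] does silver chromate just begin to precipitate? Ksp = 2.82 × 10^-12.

[CrO4^2-] ≈ 4.20 × 10^-11 M

Ag2CrO4(s) ⇌ 2 Ag^+ + CrO4^2-
Ksp = [Ag^+]^2[CrO4^2-]
Precipitation begins when Q = Ksp. With [Ag^+] = 0.259 M:
2.82 × 10^-12 = (0.259)^2 × [CrO4^2-]
[CrO4^2-] = (2.82 × 10^-12 / 6.708 × 10^-2) = 4.20 x 10^-11 M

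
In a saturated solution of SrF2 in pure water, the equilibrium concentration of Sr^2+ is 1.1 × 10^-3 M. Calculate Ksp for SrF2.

SrF2(s) <=> Sr^2+ + 2 F^-
Stoichiometry gives [F^-] = (2/1)[Sr^2+] = 2.20 × 10^-3 M.
Ksp = [Sr^2+][F^-]^2
Ksp = 1.1 x 10^-3 × (2.20 × 10^-3)^2 = 5.3 × 10^-9

Ksp ≈ 5.3 x 10^-9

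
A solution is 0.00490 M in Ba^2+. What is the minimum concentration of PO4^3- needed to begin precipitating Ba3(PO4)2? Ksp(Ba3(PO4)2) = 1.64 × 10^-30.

Ba3(PO4)2(s) ⇌ 3 Ba^2+ + 2 PO4^3-
Ksp = [Ba^2+]^3[PO4^3-]^2
Precipitation begins when Q = Ksp. With [Ba^2+] = 0.00490 M:
1.64 × 10^-30 = (0.00490)^3 × [PO4^3-]^2
[PO4^3-] = (1.64 × 10^-30 / 1.176 × 10^-7)^(1/2) = 3.73 × 10^-12 M

[PO4^3-] ≈ 3.73 × 10^-12 M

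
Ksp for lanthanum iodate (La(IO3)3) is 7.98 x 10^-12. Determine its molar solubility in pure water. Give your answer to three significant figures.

s ≈ 7.37 × 10^-4 M

La(IO3)3(s) ⇌ La^3+ + 3 IO3^-
Ksp = [La^3+][IO3^-]^3
For each mole of La(IO3)3 that dissolves: [La^3+] = s, [IO3^-] = 3s.
So Ksp = s × (3s)^3 = 27s^4
Solving, s = (7.98 x 10^-12/27)^(1/4) = 7.37 × 10^-4 M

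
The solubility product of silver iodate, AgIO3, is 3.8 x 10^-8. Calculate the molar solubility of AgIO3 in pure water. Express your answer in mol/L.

s = 1.9e-4 M

AgIO3(s) <=> Ag^+(aq) + IO3^-(aq)
Ksp = [Ag^+][IO3^-]
For each mole of AgIO3 that dissolves: [Ag^+] = s, [IO3^-] = s.
Ksp = s × s = s^2
s = √(3.8 x 10^-8) = 1.9 × 10^-4 M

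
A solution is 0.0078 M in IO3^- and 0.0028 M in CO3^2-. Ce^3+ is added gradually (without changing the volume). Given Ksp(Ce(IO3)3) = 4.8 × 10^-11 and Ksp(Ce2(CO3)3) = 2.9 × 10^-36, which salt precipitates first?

Precipitation of each salt starts when its ion product equals its Ksp.
For Ce(IO3)3: 4.8 × 10^-11 = (0.0078)^3 × [Ce^3+]  ⇒  [Ce^3+] = 1.0 × 10^-4 M.
For Ce2(CO3)3: 2.9 × 10^-36 = (0.0028)^3 × [Ce^3+]^2  ⇒  [Ce^3+] = 1.1 × 10^-14 M.
The salt with the lower threshold [Ce^3+] precipitates first: Ce2(CO3)3.

Ce2(CO3)3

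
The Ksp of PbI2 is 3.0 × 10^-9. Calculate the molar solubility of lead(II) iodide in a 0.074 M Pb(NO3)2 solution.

s = 1.0 x 10^-4 M

PbI2(s) <=> Pb^2+ + 2 I^-
Ksp = [Pb^2+][I^-]^2
Let s be the molar solubility in this solution. [Pb^2+] = 0.074 + s ≈ 0.074, [I^-] = 2s (common-ion effect: Pb^2+ is already 0.074 M).
Ksp ≈ 0.074 × (2s)^2
s = 1.0 × 10^-4 M
Check: s = 1.0 × 10^-4 ≪ 0.074, so the approximation is valid.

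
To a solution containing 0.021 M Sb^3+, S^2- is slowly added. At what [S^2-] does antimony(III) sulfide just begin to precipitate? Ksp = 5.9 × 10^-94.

[S^2-] ≈ 1.1e-30 M

Sb2S3(s) ⇌ 2 Sb^3+ + 3 S^2-
Ksp = [Sb^3+]^2[S^2-]^3
Precipitation begins when Q = Ksp. With [Sb^3+] = 0.021 M:
5.9 × 10^-94 = (0.021)^2 × [S^2-]^3
[S^2-] = (5.9 × 10^-94 / 4.41 x 10^-4)^(1/3) = 1.1 × 10^-30 M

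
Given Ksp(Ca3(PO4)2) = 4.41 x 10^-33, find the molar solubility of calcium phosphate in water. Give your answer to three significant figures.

Ca3(PO4)2(s) ⇌ 3 Ca^2+ + 2 PO4^3-
Ksp = [Ca^2+]^3[PO4^3-]^2
If s mol/L of Ca3(PO4)2 dissolves, [Ca^2+] = 3s and [PO4^3-] = 2s.
Substituting: Ksp = (3s)^3(2s)^2 = 108s^5
s^5 = 4.41 x 10^-33 / 108, so s = 1.32 × 10^-7 M

s = 1.32 × 10^-7 M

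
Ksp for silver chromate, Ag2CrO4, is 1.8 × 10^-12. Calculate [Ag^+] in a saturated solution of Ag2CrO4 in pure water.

Ag2CrO4(s) ⇌ 2 Ag^+(aq) + CrO4^2-(aq)
Ksp = [Ag^+]^2[CrO4^2-]
Let s = molar solubility. Then [Ag^+] = 2s and [CrO4^2-] = s.
Substituting: Ksp = (2s)^2s = 4s^3
s = (1.8 × 10^-12 / 4)^(1/3) = 7.66 × 10^-5 M
[Ag^+] = 2s = 1.5 × 10^-4 M

1.5 × 10^-4 M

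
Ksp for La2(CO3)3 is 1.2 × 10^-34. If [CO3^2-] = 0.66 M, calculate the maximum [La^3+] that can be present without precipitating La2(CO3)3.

La2(CO3)3(s) ⇌ 2 La^3+(aq) + 3 CO3^2-(aq)
Ksp = [La^3+]^2[CO3^2-]^3
Precipitation begins when Q = Ksp. With [CO3^2-] = 0.66 M:
1.2 × 10^-34 = (0.66)^3 × [La^3+]^2
[La^3+] = (1.2 × 10^-34 / 2.87 x 10^-1)^(1/2) = 2.0 × 10^-17 M

[La^3+] = 2.0 × 10^-17 M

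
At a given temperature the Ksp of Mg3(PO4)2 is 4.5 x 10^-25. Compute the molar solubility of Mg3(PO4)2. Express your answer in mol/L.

Mg3(PO4)2(s) <=> 3 Mg^2+(aq) + 2 PO4^3-(aq)
Ksp = [Mg^2+]^3[PO4^3-]^2
For each mole of Mg3(PO4)2 that dissolves: [Mg^2+] = 3s, [PO4^3-] = 2s.
Substituting: Ksp = (3s)^3(2s)^2 = 108s^5
s^5 = 4.5 x 10^-25 / 108, so s = 5.3 × 10^-6 M

s ≈ 5.3 × 10^-6 M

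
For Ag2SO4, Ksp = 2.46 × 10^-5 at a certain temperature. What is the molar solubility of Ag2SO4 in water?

Ag2SO4(s) ⇌ 2 Ag^+(aq) + SO4^2-(aq)
Ksp = [Ag^+]^2[SO4^2-]
For each mole of Ag2SO4 that dissolves: [Ag^+] = 2s, [SO4^2-] = s.
So Ksp = (2s)^2 × s = 4s^3
Solving, s = (2.46 × 10^-5/4)^(1/3) = 1.83 x 10^-2 M

s ≈ 1.83 × 10^-2 M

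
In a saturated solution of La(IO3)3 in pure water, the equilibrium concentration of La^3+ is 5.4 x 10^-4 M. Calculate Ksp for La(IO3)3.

Ksp = 2.3 x 10^-12

La(IO3)3(s) ⇌ La^3+(aq) + 3 IO3^-(aq)
Stoichiometry gives [IO3^-] = (3/1)[La^3+] = 1.62 x 10^-3 M.
Ksp = [La^3+][IO3^-]^3
Ksp = 5.4 x 10^-4 × (1.62 × 10^-3)^3 = 2.3 x 10^-12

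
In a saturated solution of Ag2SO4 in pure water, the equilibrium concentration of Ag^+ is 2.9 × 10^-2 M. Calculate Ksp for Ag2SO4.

Ag2SO4(s) ⇌ 2 Ag^+ + SO4^2-
Stoichiometry gives [SO4^2-] = (1/2)[Ag^+] = 1.45 × 10^-2 M.
Ksp = [Ag^+]^2[SO4^2-]
Ksp = (2.9 x 10^-2)^2 × 1.45 × 10^-2 = 1.2 × 10^-5

1.2e-5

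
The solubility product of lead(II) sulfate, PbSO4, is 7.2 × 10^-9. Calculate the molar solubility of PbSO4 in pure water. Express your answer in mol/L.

8.5e-5 M

PbSO4(s) ⇌ Pb^2+ + SO4^2-
Ksp = [Pb^2+][SO4^2-]
For each mole of PbSO4 that dissolves: [Pb^2+] = s, [SO4^2-] = s.
Ksp = s × s = s^2
s = (7.2 × 10^-9)^(1/2) = 8.5 × 10^-5 M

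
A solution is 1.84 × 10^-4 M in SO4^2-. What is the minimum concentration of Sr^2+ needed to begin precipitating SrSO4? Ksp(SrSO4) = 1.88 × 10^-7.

SrSO4(s) <=> Sr^2+(aq) + SO4^2-(aq)
Ksp = [Sr^2+][SO4^2-]
Precipitation begins when Q = Ksp. With [SO4^2-] = 1.84 × 10^-4 M:
1.88 × 10^-7 = (1.84 × 10^-4) × [Sr^2+]
[Sr^2+] = (1.88 × 10^-7 / 1.84 × 10^-4) = 1.02 x 10^-3 M

1.02 × 10^-3 M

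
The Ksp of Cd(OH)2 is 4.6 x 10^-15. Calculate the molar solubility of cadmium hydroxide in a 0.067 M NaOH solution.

Cd(OH)2(s) <=> Cd^2+(aq) + 2 OH^-(aq)
Ksp = [Cd^2+][OH^-]^2
If s mol/L dissolves here, [Cd^2+] = s, [OH^-] = 0.067 + 2s ≈ 0.067 (Ksp is small, so little additional dissolves).
Ksp ≈ s × (0.067)^2
s = 1.0 × 10^-12 M
Check: 2s = 2.0 x 10^-12 ≪ 0.067, so the approximation is valid.

1.0e-12 M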